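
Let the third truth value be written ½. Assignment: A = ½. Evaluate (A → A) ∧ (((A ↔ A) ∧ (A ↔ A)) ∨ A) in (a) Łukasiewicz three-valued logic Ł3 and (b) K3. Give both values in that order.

In Łukasiewicz three-valued logic Ł3: A → A = ½ → ½ = True  [min(1, 1−½+½)]
A ↔ A = ½ ↔ ½ = True
A ↔ A = ½ ↔ ½ = True
(A ↔ A) ∧ (A ↔ A) = True ∧ True = True
((A ↔ A) ∧ (A ↔ A)) ∨ A = True ∨ ½ = True
(A → A) ∧ (((A ↔ A) ∧ (A ↔ A)) ∨ A) = True ∧ True = True
In K3: A → A = ½ → ½ = ½  [¬½ ∨ ½]
A ↔ A = ½ ↔ ½ = ½
A ↔ A = ½ ↔ ½ = ½
(A ↔ A) ∧ (A ↔ A) = ½ ∧ ½ = ½
((A ↔ A) ∧ (A ↔ A)) ∨ A = ½ ∨ ½ = ½
(A → A) ∧ (((A ↔ A) ∧ (A ↔ A)) ∨ A) = ½ ∧ ½ = ½
They differ because Łukasiewicz three-valued logic Ł3 and K3 treat ½ differently under implication.

True; ½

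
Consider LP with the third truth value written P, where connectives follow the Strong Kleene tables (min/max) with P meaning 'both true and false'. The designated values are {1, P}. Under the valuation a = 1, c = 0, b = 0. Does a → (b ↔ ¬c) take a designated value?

¬c = ¬0 = 1
b ↔ ¬c = 0 ↔ 1 = 0
a → (b ↔ ¬c) = 1 → 0 = 0
0 ∉ {1, P}.

No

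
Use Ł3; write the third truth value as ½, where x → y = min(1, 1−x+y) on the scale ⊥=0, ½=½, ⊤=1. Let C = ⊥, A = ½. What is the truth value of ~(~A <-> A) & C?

⊥

~A = ~½ = ½
~A <-> A = ½ <-> ½ = ⊤  [1 − |½−½|]
~(~A <-> A) = ~⊤ = ⊥
~(~A <-> A) & C = ⊥ & ⊥ = ⊥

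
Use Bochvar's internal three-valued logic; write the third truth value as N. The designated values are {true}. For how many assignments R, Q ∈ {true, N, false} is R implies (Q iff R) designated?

Designated under: (R=true, Q=true); (R=false, Q=true); (R=false, Q=false).

3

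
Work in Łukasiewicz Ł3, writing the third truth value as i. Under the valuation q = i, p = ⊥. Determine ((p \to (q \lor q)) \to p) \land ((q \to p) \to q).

q \lor q = i \lor i = i
p \to (q \lor q) = ⊥ \to i = ⊤  [min(1, 1−0+½)]
(p \to (q \lor q)) \to p = ⊤ \to ⊥ = ⊥
q \to p = i \to ⊥ = i
(q \to p) \to q = i \to i = ⊤
((p \to (q \lor q)) \to p) \land ((q \to p) \to q) = ⊥ \land ⊤ = ⊥

⊥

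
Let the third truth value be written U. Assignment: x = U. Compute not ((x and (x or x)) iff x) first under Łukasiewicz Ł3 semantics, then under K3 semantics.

0; U

In Łukasiewicz Ł3: x or x = U or U = U
x and (x or x) = U and U = U
(x and (x or x)) iff x = U iff U = 1  [1 − |½−½|]
not ((x and (x or x)) iff x) = not 1 = 0
In K3: x or x = U or U = U
x and (x or x) = U and U = U
(x and (x or x)) iff x = U iff U = U
not ((x and (x or x)) iff x) = not U = U
They differ because Łukasiewicz Ł3 and K3 treat U differently under implication.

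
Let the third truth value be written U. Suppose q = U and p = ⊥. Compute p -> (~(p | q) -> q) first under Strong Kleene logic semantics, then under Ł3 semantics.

⊤; ⊤

In Strong Kleene logic: p | q = ⊥ | U = U
~(p | q) = ~U = U
~(p | q) -> q = U -> U = U  [~U | U]
p -> (~(p | q) -> q) = ⊥ -> U = ⊤
In Ł3: p | q = ⊥ | U = U
~(p | q) = ~U = U
~(p | q) -> q = U -> U = ⊤  [min(1, 1−½+½)]
p -> (~(p | q) -> q) = ⊥ -> ⊤ = ⊤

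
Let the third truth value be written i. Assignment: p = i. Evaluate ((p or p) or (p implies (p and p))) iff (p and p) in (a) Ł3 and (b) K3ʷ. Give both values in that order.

In Ł3: p or p = i or i = i
p and p = i and i = i
p implies (p and p) = i implies i = T  [min(1, 1−½+½)]
(p or p) or (p implies (p and p)) = i or T = T
p and p = i and i = i
((p or p) or (p implies (p and p))) iff (p and p) = T iff i = i
In K3ʷ: p or p = i or i = i
p and p = i and i = i
p implies (p and p) = i implies i = i
(p or p) or (p implies (p and p)) = i or i = i
p and p = i and i = i
((p or p) or (p implies (p and p))) iff (p and p) = i iff i = i

i; i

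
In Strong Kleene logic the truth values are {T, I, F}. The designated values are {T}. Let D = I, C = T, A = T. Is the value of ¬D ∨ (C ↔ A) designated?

¬D = ¬I = I
C ↔ A = T ↔ T = T
¬D ∨ (C ↔ A) = I ∨ T = T
T ∈ {T}.

Yes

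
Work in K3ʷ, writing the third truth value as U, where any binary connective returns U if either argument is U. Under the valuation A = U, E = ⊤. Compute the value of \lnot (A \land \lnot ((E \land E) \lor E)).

U

E \land E = ⊤ \land ⊤ = ⊤
(E \land E) \lor E = ⊤ \lor ⊤ = ⊤
\lnot ((E \land E) \lor E) = \lnot ⊤ = ⊥
A \land \lnot ((E \land E) \lor E) = U \land ⊥ = U
\lnot (A \land \lnot ((E \land E) \lor E)) = \lnot U = U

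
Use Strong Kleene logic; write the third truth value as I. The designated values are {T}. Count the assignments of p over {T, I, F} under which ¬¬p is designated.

p=T: T ✓
p=I: I ·
p=F: F ·

1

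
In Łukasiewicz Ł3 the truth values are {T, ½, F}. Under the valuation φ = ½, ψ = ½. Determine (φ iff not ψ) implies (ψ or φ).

not ψ = not ½ = ½
φ iff not ψ = ½ iff ½ = T  [1 − |½−½|]
ψ or φ = ½ or ½ = ½
(φ iff not ψ) implies (ψ or φ) = T implies ½ = ½

½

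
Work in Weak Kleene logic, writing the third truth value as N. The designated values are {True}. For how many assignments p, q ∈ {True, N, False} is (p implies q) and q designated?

Designated under: (p=True, q=True); (p=False, q=True).

2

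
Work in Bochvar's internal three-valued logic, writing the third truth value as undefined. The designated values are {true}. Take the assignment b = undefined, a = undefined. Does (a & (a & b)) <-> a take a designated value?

a & b = undefined & undefined = undefined
a & (a & b) = undefined & undefined = undefined
(a & (a & b)) <-> a = undefined <-> undefined = undefined
undefined ∉ {true}.

No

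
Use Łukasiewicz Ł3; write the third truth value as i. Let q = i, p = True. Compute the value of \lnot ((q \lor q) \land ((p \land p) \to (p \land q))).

i

q \lor q = i \lor i = i
p \land p = True \land True = True
p \land q = True \land i = i
(p \land p) \to (p \land q) = True \to i = i  [min(1, 1−1+½)]
(q \lor q) \land ((p \land p) \to (p \land q)) = i \land i = i
\lnot ((q \lor q) \land ((p \land p) \to (p \land q))) = \lnot i = i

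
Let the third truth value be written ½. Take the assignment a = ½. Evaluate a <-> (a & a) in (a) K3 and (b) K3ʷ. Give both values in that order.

In K3: a & a = ½ & ½ = ½
a <-> (a & a) = ½ <-> ½ = ½
In K3ʷ: a & a = ½ & ½ = ½
a <-> (a & a) = ½ <-> ½ = ½

½; ½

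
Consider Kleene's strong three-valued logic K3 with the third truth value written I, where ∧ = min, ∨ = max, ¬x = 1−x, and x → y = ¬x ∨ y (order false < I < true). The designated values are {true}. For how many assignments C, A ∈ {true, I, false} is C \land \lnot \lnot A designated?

1

Designated under: (C=true, A=true).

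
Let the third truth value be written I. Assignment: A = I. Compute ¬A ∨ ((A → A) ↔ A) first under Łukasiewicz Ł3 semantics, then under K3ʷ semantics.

I; I

In Łukasiewicz Ł3: ¬A = ¬I = I
A → A = I → I = 1  [min(1, 1−½+½)]
(A → A) ↔ A = 1 ↔ I = I
¬A ∨ ((A → A) ↔ A) = I ∨ I = I
In K3ʷ: ¬A = ¬I = I
A → A = I → I = I  [any arg is the third value ⇒ result is the third value]
(A → A) ↔ A = I ↔ I = I
¬A ∨ ((A → A) ↔ A) = I ∨ I = I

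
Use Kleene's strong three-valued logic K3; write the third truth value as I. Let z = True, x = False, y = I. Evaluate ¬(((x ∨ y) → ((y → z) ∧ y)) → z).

False

x ∨ y = False ∨ I = I
y → z = I → True = True  [¬I ∨ True]
(y → z) ∧ y = True ∧ I = I
(x ∨ y) → ((y → z) ∧ y) = I → I = I
((x ∨ y) → ((y → z) ∧ y)) → z = I → True = True
¬(((x ∨ y) → ((y → z) ∧ y)) → z) = ¬True = False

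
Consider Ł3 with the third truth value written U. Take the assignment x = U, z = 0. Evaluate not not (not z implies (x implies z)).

U

not z = not 0 = 1
x implies z = U implies 0 = U  [min(1, 1−½+0)]
not z implies (x implies z) = 1 implies U = U
not (not z implies (x implies z)) = not U = U
not not (not z implies (x implies z)) = not U = U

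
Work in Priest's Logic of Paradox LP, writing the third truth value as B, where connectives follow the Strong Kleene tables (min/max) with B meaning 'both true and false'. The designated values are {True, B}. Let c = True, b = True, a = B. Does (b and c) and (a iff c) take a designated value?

Yes

b and c = True and True = True
a iff c = B iff True = B
(b and c) and (a iff c) = True and B = B
B ∈ {True, B}.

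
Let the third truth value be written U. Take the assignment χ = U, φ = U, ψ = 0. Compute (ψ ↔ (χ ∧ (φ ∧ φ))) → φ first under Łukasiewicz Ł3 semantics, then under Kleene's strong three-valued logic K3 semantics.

1; U

In Łukasiewicz Ł3: φ ∧ φ = U ∧ U = U
χ ∧ (φ ∧ φ) = U ∧ U = U
ψ ↔ (χ ∧ (φ ∧ φ)) = 0 ↔ U = U  [1 − |0−½|]
(ψ ↔ (χ ∧ (φ ∧ φ))) → φ = U → U = 1
In Kleene's strong three-valued logic K3: φ ∧ φ = U ∧ U = U
χ ∧ (φ ∧ φ) = U ∧ U = U
ψ ↔ (χ ∧ (φ ∧ φ)) = 0 ↔ U = U
(ψ ↔ (χ ∧ (φ ∧ φ))) → φ = U → U = U  [¬U ∨ U]
They differ because Łukasiewicz Ł3 and Kleene's strong three-valued logic K3 treat U differently under implication.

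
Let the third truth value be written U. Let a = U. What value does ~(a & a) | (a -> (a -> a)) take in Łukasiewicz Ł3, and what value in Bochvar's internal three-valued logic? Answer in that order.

True; U

In Łukasiewicz Ł3: a & a = U & U = U
~(a & a) = ~U = U
a -> a = U -> U = True  [min(1, 1−½+½)]
a -> (a -> a) = U -> True = True
~(a & a) | (a -> (a -> a)) = U | True = True
In Bochvar's internal three-valued logic: a & a = U & U = U
~(a & a) = ~U = U
a -> a = U -> U = U
a -> (a -> a) = U -> U = U
~(a & a) | (a -> (a -> a)) = U | U = U
They differ because Łukasiewicz Ł3 and Bochvar's internal three-valued logic treat U differently under the binary connectives.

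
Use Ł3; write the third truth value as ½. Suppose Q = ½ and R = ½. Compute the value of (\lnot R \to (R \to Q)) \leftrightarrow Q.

\lnot R = \lnot ½ = ½
R \to Q = ½ \to ½ = True  [min(1, 1−½+½)]
\lnot R \to (R \to Q) = ½ \to True = True
(\lnot R \to (R \to Q)) \leftrightarrow Q = True \leftrightarrow ½ = ½

½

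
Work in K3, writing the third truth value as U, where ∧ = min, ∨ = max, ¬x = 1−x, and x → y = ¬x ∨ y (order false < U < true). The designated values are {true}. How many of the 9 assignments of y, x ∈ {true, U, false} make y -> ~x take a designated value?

Of the 9 assignments, 5 give a value in {true}.

5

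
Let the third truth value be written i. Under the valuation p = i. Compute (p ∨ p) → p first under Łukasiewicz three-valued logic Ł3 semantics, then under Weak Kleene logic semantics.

1; i

In Łukasiewicz three-valued logic Ł3: p ∨ p = i ∨ i = i
(p ∨ p) → p = i → i = 1  [min(1, 1−½+½)]
In Weak Kleene logic: p ∨ p = i ∨ i = i
(p ∨ p) → p = i → i = i
They differ because Łukasiewicz three-valued logic Ł3 and Weak Kleene logic treat i differently under the binary connectives.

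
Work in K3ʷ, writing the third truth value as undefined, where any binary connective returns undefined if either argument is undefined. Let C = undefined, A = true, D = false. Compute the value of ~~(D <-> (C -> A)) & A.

C -> A = undefined -> true = undefined  [any arg is the third value ⇒ result is the third value]
D <-> (C -> A) = false <-> undefined = undefined
~(D <-> (C -> A)) = ~undefined = undefined
~~(D <-> (C -> A)) = ~undefined = undefined
~~(D <-> (C -> A)) & A = undefined & true = undefined

undefined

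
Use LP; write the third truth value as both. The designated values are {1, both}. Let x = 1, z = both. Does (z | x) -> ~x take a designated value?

No

z | x = both | 1 = 1
~x = ~1 = 0
(z | x) -> ~x = 1 -> 0 = 0
0 ∉ {1, both}.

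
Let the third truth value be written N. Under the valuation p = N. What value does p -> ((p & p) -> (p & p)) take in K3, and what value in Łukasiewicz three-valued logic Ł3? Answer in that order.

N; T

In K3: p & p = N & N = N
p & p = N & N = N
(p & p) -> (p & p) = N -> N = N
p -> ((p & p) -> (p & p)) = N -> N = N
In Łukasiewicz three-valued logic Ł3: p & p = N & N = N
p & p = N & N = N
(p & p) -> (p & p) = N -> N = T
p -> ((p & p) -> (p & p)) = N -> T = T
They differ because K3 and Łukasiewicz three-valued logic Ł3 treat N differently under implication.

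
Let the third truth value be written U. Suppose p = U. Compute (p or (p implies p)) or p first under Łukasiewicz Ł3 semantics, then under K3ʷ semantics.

1; U

In Łukasiewicz Ł3: p implies p = U implies U = 1
p or (p implies p) = U or 1 = 1
(p or (p implies p)) or p = 1 or U = 1
In K3ʷ: p implies p = U implies U = U  [any arg is the third value ⇒ result is the third value]
p or (p implies p) = U or U = U
(p or (p implies p)) or p = U or U = U
They differ because Łukasiewicz Ł3 and K3ʷ treat U differently under the binary connectives.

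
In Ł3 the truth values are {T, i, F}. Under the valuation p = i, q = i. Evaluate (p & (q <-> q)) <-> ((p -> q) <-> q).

T

q <-> q = i <-> i = T  [1 − |½−½|]
p & (q <-> q) = i & T = i
p -> q = i -> i = T
(p -> q) <-> q = T <-> i = i
(p & (q <-> q)) <-> ((p -> q) <-> q) = i <-> i = T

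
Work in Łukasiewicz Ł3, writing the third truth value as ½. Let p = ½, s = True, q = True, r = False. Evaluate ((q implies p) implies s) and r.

q implies p = True implies ½ = ½
(q implies p) implies s = ½ implies True = True
((q implies p) implies s) and r = True and False = False

False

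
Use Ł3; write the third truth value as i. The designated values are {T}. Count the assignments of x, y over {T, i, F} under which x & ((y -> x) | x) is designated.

3

Designated under: (x=T, y=T); (x=T, y=i); (x=T, y=F).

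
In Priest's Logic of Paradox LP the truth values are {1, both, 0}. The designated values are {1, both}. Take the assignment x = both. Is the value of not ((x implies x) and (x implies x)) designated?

x implies x = both implies both = both  [not both or both]
x implies x = both implies both = both
(x implies x) and (x implies x) = both and both = both
not ((x implies x) and (x implies x)) = not both = both
both ∈ {1, both}.

Yes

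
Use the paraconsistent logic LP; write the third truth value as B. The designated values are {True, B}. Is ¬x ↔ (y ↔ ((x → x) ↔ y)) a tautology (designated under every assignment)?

No

Countermodel: x=True, y=True gives False, which is not designated.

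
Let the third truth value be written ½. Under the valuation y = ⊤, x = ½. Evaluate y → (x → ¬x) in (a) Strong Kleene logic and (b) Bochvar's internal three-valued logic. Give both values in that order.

½; ½

In Strong Kleene logic: ¬x = ¬½ = ½
x → ¬x = ½ → ½ = ½  [¬½ ∨ ½]
y → (x → ¬x) = ⊤ → ½ = ½
In Bochvar's internal three-valued logic: ¬x = ¬½ = ½
x → ¬x = ½ → ½ = ½
y → (x → ¬x) = ⊤ → ½ = ½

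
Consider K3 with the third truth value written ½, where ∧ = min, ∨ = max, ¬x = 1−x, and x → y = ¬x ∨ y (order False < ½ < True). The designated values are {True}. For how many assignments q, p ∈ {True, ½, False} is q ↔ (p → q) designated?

Designated under: (q=True, p=True); (q=True, p=½); (q=True, p=False); (q=False, p=True).

4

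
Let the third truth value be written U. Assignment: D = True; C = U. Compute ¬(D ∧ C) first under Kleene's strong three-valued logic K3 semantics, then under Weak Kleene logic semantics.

U; U

In Kleene's strong three-valued logic K3: D ∧ C = True ∧ U = U
¬(D ∧ C) = ¬U = U
In Weak Kleene logic: D ∧ C = True ∧ U = U
¬(D ∧ C) = ¬U = U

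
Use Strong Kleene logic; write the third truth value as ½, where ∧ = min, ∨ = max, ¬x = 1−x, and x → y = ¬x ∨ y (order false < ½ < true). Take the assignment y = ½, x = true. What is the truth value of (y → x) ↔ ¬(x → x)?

false

y → x = ½ → true = true  [¬½ ∨ true]
x → x = true → true = true
¬(x → x) = ¬true = false
(y → x) ↔ ¬(x → x) = true ↔ false = false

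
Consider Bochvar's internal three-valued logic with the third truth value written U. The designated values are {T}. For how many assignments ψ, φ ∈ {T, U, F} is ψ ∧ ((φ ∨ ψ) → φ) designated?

1

Designated under: (ψ=T, φ=T).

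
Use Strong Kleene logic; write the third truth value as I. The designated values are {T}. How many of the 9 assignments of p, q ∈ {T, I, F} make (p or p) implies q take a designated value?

5

Of the 9 assignments, 5 give a value in {T}.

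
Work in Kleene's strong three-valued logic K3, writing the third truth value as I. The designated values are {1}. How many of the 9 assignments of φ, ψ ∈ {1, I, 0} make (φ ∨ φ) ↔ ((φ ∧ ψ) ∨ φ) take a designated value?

Of the 9 assignments, 6 give a value in {1}.

6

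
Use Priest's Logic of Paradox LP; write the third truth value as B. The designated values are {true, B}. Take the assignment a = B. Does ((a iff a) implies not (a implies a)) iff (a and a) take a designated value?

a iff a = B iff B = B
a implies a = B implies B = B
not (a implies a) = not B = B
(a iff a) implies not (a implies a) = B implies B = B
a and a = B and B = B
((a iff a) implies not (a implies a)) iff (a and a) = B iff B = B
B ∈ {true, B}.

Yes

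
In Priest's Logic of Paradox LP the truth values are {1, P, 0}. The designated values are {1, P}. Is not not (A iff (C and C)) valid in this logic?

No

Countermodel: A=1, C=0 gives 0, which is not designated.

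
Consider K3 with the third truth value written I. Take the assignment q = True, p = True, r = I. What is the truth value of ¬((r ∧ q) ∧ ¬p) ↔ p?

True

r ∧ q = I ∧ True = I
¬p = ¬True = False
(r ∧ q) ∧ ¬p = I ∧ False = False
¬((r ∧ q) ∧ ¬p) = ¬False = True
¬((r ∧ q) ∧ ¬p) ↔ p = True ↔ True = True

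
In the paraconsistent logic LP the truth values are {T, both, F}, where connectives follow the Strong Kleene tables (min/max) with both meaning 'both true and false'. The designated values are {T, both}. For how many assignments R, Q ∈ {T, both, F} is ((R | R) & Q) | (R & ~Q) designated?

Of the 9 assignments, 6 give a value in {T, both}.

6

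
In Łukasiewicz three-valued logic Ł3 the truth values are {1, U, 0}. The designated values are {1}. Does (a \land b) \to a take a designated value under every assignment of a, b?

Yes

Every assignment of a, b over {1, U, 0} gives a value in {1}.
In particular, with a=U, b=U: (a \land b) \to a = 1.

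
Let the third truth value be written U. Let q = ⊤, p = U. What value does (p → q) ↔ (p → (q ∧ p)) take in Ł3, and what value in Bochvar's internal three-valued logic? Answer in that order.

In Ł3: p → q = U → ⊤ = ⊤  [min(1, 1−½+1)]
q ∧ p = ⊤ ∧ U = U
p → (q ∧ p) = U → U = ⊤
(p → q) ↔ (p → (q ∧ p)) = ⊤ ↔ ⊤ = ⊤
In Bochvar's internal three-valued logic: p → q = U → ⊤ = U  [any arg is the third value ⇒ result is the third value]
q ∧ p = ⊤ ∧ U = U
p → (q ∧ p) = U → U = U
(p → q) ↔ (p → (q ∧ p)) = U ↔ U = U
They differ because Ł3 and Bochvar's internal three-valued logic treat U differently under the binary connectives.

⊤; U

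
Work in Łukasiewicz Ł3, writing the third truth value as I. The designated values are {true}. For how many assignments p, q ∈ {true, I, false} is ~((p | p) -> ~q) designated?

Designated under: (p=true, q=true).

1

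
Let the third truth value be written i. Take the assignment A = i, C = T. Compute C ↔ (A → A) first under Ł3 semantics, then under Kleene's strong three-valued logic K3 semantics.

In Ł3: A → A = i → i = T  [min(1, 1−½+½)]
C ↔ (A → A) = T ↔ T = T
In Kleene's strong three-valued logic K3: A → A = i → i = i
C ↔ (A → A) = T ↔ i = i
They differ because Ł3 and Kleene's strong three-valued logic K3 treat i differently under implication.

T; i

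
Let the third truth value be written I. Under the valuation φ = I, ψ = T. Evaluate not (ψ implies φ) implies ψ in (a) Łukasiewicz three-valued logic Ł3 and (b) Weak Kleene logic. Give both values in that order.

T; I

In Łukasiewicz three-valued logic Ł3: ψ implies φ = T implies I = I  [min(1, 1−1+½)]
not (ψ implies φ) = not I = I
not (ψ implies φ) implies ψ = I implies T = T
In Weak Kleene logic: ψ implies φ = T implies I = I  [any arg is the third value ⇒ result is the third value]
not (ψ implies φ) = not I = I
not (ψ implies φ) implies ψ = I implies T = I
They differ because Łukasiewicz three-valued logic Ł3 and Weak Kleene logic treat I differently under the binary connectives.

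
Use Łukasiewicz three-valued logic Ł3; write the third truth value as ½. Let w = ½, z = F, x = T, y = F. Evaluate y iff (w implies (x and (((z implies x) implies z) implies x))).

F

z implies x = F implies T = T
(z implies x) implies z = T implies F = F
((z implies x) implies z) implies x = F implies T = T
x and (((z implies x) implies z) implies x) = T and T = T
w implies (x and (((z implies x) implies z) implies x)) = ½ implies T = T  [min(1, 1−½+1)]
y iff (w implies (x and (((z implies x) implies z) implies x))) = F iff T = F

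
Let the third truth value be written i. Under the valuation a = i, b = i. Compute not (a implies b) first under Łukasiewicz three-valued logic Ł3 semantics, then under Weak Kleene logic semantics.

In Łukasiewicz three-valued logic Ł3: a implies b = i implies i = True  [min(1, 1−½+½)]
not (a implies b) = not True = False
In Weak Kleene logic: a implies b = i implies i = i  [any arg is the third value ⇒ result is the third value]
not (a implies b) = not i = i
They differ because Łukasiewicz three-valued logic Ł3 and Weak Kleene logic treat i differently under the binary connectives.

False; i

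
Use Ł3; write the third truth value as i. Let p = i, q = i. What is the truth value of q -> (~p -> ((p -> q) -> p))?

⊤

~p = ~i = i
p -> q = i -> i = ⊤  [min(1, 1−½+½)]
(p -> q) -> p = ⊤ -> i = i
~p -> ((p -> q) -> p) = i -> i = ⊤
q -> (~p -> ((p -> q) -> p)) = i -> ⊤ = ⊤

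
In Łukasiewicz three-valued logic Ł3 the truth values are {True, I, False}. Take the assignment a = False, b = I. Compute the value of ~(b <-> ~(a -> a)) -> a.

a -> a = False -> False = True
~(a -> a) = ~True = False
b <-> ~(a -> a) = I <-> False = I  [1 − |½−0|]
~(b <-> ~(a -> a)) = ~I = I
~(b <-> ~(a -> a)) -> a = I -> False = I

I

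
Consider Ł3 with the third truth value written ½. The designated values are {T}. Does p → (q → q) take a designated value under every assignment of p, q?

Every assignment of p, q over {T, ½, F} gives a value in {T}.
In particular, with p=½, q=½: p → (q → q) = T.

Yes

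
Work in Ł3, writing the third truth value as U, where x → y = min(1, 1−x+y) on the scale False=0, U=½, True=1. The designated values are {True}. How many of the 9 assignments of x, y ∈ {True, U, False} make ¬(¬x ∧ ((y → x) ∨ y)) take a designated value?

3

Designated under: (x=True, y=True); (x=True, y=U); (x=True, y=False).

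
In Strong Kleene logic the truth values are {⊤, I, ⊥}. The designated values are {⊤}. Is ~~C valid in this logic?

No

Countermodel: C=I gives I, which is not designated.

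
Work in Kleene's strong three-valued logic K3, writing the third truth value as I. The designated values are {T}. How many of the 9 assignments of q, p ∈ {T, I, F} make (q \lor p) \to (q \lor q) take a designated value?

4

Designated under: (q=T, p=T); (q=T, p=I); (q=T, p=F); (q=F, p=F).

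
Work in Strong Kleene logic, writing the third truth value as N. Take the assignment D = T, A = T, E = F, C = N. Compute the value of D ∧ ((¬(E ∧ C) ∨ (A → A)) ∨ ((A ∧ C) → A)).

E ∧ C = F ∧ N = F
¬(E ∧ C) = ¬F = T
A → A = T → T = T
¬(E ∧ C) ∨ (A → A) = T ∨ T = T
A ∧ C = T ∧ N = N
(A ∧ C) → A = N → T = T
(¬(E ∧ C) ∨ (A → A)) ∨ ((A ∧ C) → A) = T ∨ T = T
D ∧ ((¬(E ∧ C) ∨ (A → A)) ∨ ((A ∧ C) → A)) = T ∧ T = T

T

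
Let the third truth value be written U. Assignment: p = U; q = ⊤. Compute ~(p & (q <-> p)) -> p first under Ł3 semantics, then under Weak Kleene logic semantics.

⊤; U

In Ł3: q <-> p = ⊤ <-> U = U  [1 − |1−½|]
p & (q <-> p) = U & U = U
~(p & (q <-> p)) = ~U = U
~(p & (q <-> p)) -> p = U -> U = ⊤
In Weak Kleene logic: q <-> p = ⊤ <-> U = U
p & (q <-> p) = U & U = U
~(p & (q <-> p)) = ~U = U
~(p & (q <-> p)) -> p = U -> U = U  [any arg is the third value ⇒ result is the third value]
They differ because Ł3 and Weak Kleene logic treat U differently under the binary connectives.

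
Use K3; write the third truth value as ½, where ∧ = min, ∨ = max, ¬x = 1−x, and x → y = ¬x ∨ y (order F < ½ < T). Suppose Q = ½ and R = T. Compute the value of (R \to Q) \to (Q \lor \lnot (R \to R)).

½

R \to Q = T \to ½ = ½
R \to R = T \to T = T
\lnot (R \to R) = \lnot T = F
Q \lor \lnot (R \to R) = ½ \lor F = ½
(R \to Q) \to (Q \lor \lnot (R \to R)) = ½ \to ½ = ½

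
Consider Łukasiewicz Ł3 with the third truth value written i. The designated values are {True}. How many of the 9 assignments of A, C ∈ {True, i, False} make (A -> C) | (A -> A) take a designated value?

9

Of the 9 assignments, 9 give a value in {True}.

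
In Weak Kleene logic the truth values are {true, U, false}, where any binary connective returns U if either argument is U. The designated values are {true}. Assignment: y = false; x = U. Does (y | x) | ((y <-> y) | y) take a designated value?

No

y | x = false | U = U
y <-> y = false <-> false = true
(y <-> y) | y = true | false = true
(y | x) | ((y <-> y) | y) = U | true = U
U ∉ {true}.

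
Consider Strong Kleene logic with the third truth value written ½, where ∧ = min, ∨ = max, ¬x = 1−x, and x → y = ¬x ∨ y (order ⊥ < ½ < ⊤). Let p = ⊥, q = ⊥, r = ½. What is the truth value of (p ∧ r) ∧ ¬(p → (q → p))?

⊥

p ∧ r = ⊥ ∧ ½ = ⊥
q → p = ⊥ → ⊥ = ⊤
p → (q → p) = ⊥ → ⊤ = ⊤
¬(p → (q → p)) = ¬⊤ = ⊥
(p ∧ r) ∧ ¬(p → (q → p)) = ⊥ ∧ ⊥ = ⊥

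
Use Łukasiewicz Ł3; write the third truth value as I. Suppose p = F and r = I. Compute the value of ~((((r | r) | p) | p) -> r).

r | r = I | I = I
(r | r) | p = I | F = I
((r | r) | p) | p = I | F = I
(((r | r) | p) | p) -> r = I -> I = T
~((((r | r) | p) | p) -> r) = ~T = F

F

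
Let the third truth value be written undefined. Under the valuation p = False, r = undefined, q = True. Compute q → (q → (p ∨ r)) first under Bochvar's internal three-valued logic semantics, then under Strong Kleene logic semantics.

In Bochvar's internal three-valued logic: p ∨ r = False ∨ undefined = undefined
q → (p ∨ r) = True → undefined = undefined  [any arg is the third value ⇒ result is the third value]
q → (q → (p ∨ r)) = True → undefined = undefined
In Strong Kleene logic: p ∨ r = False ∨ undefined = undefined
q → (p ∨ r) = True → undefined = undefined
q → (q → (p ∨ r)) = True → undefined = undefined

undefined; undefined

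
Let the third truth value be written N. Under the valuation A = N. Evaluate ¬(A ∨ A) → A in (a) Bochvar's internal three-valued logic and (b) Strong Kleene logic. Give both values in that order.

N; N

In Bochvar's internal three-valued logic: A ∨ A = N ∨ N = N
¬(A ∨ A) = ¬N = N
¬(A ∨ A) → A = N → N = N
In Strong Kleene logic: A ∨ A = N ∨ N = N
¬(A ∨ A) = ¬N = N
¬(A ∨ A) → A = N → N = N  [¬N ∨ N]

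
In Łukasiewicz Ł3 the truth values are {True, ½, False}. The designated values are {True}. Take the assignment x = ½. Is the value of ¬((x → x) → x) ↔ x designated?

x → x = ½ → ½ = True  [min(1, 1−½+½)]
(x → x) → x = True → ½ = ½
¬((x → x) → x) = ¬½ = ½
¬((x → x) → x) ↔ x = ½ ↔ ½ = True
True ∈ {True}.

Yes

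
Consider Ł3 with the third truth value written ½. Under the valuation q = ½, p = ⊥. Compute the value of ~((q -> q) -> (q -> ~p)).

⊥

q -> q = ½ -> ½ = ⊤  [min(1, 1−½+½)]
~p = ~⊥ = ⊤
q -> ~p = ½ -> ⊤ = ⊤
(q -> q) -> (q -> ~p) = ⊤ -> ⊤ = ⊤
~((q -> q) -> (q -> ~p)) = ~⊤ = ⊥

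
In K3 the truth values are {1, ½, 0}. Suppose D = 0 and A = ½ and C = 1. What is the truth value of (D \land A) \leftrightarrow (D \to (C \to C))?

0

D \land A = 0 \land ½ = 0
C \to C = 1 \to 1 = 1
D \to (C \to C) = 0 \to 1 = 1
(D \land A) \leftrightarrow (D \to (C \to C)) = 0 \leftrightarrow 1 = 0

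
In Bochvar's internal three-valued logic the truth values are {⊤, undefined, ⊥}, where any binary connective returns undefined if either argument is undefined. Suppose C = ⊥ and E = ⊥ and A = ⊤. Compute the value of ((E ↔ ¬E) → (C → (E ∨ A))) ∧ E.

¬E = ¬⊥ = ⊤
E ↔ ¬E = ⊥ ↔ ⊤ = ⊥
E ∨ A = ⊥ ∨ ⊤ = ⊤
C → (E ∨ A) = ⊥ → ⊤ = ⊤
(E ↔ ¬E) → (C → (E ∨ A)) = ⊥ → ⊤ = ⊤
((E ↔ ¬E) → (C → (E ∨ A))) ∧ E = ⊤ ∧ ⊥ = ⊥

⊥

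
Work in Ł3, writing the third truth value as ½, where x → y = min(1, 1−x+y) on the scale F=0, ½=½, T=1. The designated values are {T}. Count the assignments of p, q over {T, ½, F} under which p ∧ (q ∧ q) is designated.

Designated under: (p=T, q=T).

1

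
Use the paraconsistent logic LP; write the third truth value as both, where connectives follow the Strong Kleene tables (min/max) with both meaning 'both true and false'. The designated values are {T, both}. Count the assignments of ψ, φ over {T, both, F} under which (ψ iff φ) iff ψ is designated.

Of the 9 assignments, 7 give a value in {T, both}.

7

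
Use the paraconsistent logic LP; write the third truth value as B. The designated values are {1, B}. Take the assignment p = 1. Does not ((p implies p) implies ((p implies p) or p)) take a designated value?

No

p implies p = 1 implies 1 = 1
p implies p = 1 implies 1 = 1
(p implies p) or p = 1 or 1 = 1
(p implies p) implies ((p implies p) or p) = 1 implies 1 = 1
not ((p implies p) implies ((p implies p) or p)) = not 1 = 0
0 ∉ {1, B}.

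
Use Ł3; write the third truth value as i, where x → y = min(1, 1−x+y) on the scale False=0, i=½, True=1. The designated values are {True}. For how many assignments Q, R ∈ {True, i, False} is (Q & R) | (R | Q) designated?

5

Of the 9 assignments, 5 give a value in {True}.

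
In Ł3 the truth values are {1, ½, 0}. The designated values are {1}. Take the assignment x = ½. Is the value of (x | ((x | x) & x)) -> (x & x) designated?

x | x = ½ | ½ = ½
(x | x) & x = ½ & ½ = ½
x | ((x | x) & x) = ½ | ½ = ½
x & x = ½ & ½ = ½
(x | ((x | x) & x)) -> (x & x) = ½ -> ½ = 1  [min(1, 1−½+½)]
1 ∈ {1}.

Yes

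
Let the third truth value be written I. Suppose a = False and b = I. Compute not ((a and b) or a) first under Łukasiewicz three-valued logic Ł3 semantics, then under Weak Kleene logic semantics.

In Łukasiewicz three-valued logic Ł3: a and b = False and I = False
(a and b) or a = False or False = False
not ((a and b) or a) = not False = True
In Weak Kleene logic: a and b = False and I = I
(a and b) or a = I or False = I
not ((a and b) or a) = not I = I
They differ because Łukasiewicz three-valued logic Ł3 and Weak Kleene logic treat I differently under the binary connectives.

True; I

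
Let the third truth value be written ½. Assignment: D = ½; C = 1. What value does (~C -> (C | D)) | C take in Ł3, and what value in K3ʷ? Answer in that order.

In Ł3: ~C = ~1 = 0
C | D = 1 | ½ = 1
~C -> (C | D) = 0 -> 1 = 1
(~C -> (C | D)) | C = 1 | 1 = 1
In K3ʷ: ~C = ~1 = 0
C | D = 1 | ½ = ½
~C -> (C | D) = 0 -> ½ = ½  [any arg is the third value ⇒ result is the third value]
(~C -> (C | D)) | C = ½ | 1 = ½
They differ because Ł3 and K3ʷ treat ½ differently under the binary connectives.

1; ½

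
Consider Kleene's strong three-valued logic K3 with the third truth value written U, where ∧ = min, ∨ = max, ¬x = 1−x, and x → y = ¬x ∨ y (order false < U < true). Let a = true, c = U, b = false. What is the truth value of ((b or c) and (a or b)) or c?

b or c = false or U = U
a or b = true or false = true
(b or c) and (a or b) = U and true = U
((b or c) and (a or b)) or c = U or U = U

U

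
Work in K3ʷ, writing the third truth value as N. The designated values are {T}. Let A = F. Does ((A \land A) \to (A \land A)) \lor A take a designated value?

Yes

A \land A = F \land F = F
A \land A = F \land F = F
(A \land A) \to (A \land A) = F \to F = T
((A \land A) \to (A \land A)) \lor A = T \lor F = T
T ∈ {T}.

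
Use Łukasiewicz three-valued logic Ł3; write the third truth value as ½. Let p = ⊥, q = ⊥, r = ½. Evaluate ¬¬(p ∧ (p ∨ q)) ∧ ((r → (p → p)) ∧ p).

p ∨ q = ⊥ ∨ ⊥ = ⊥
p ∧ (p ∨ q) = ⊥ ∧ ⊥ = ⊥
¬(p ∧ (p ∨ q)) = ¬⊥ = ⊤
¬¬(p ∧ (p ∨ q)) = ¬⊤ = ⊥
p → p = ⊥ → ⊥ = ⊤
r → (p → p) = ½ → ⊤ = ⊤
(r → (p → p)) ∧ p = ⊤ ∧ ⊥ = ⊥
¬¬(p ∧ (p ∨ q)) ∧ ((r → (p → p)) ∧ p) = ⊥ ∧ ⊥ = ⊥

⊥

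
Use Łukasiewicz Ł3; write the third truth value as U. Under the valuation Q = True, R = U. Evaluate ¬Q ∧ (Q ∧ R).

¬Q = ¬True = False
Q ∧ R = True ∧ U = U
¬Q ∧ (Q ∧ R) = False ∧ U = False

False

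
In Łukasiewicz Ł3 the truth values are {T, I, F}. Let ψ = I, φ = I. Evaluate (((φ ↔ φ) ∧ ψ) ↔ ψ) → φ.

I

φ ↔ φ = I ↔ I = T  [1 − |½−½|]
(φ ↔ φ) ∧ ψ = T ∧ I = I
((φ ↔ φ) ∧ ψ) ↔ ψ = I ↔ I = T
(((φ ↔ φ) ∧ ψ) ↔ ψ) → φ = T → I = I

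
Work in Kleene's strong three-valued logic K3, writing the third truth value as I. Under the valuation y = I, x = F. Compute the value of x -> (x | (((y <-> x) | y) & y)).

y <-> x = I <-> F = I
(y <-> x) | y = I | I = I
((y <-> x) | y) & y = I & I = I
x | (((y <-> x) | y) & y) = F | I = I
x -> (x | (((y <-> x) | y) & y)) = F -> I = T

T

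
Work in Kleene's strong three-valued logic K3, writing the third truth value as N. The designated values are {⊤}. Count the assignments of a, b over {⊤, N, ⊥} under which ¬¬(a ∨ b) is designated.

5

Of the 9 assignments, 5 give a value in {⊤}.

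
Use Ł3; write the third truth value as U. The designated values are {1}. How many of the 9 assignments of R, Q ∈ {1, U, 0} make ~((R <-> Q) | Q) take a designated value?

1

Designated under: (R=1, Q=0).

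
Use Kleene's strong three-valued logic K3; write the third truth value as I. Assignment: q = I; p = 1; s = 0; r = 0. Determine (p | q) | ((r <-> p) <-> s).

1

p | q = 1 | I = 1
r <-> p = 0 <-> 1 = 0
(r <-> p) <-> s = 0 <-> 0 = 1
(p | q) | ((r <-> p) <-> s) = 1 | 1 = 1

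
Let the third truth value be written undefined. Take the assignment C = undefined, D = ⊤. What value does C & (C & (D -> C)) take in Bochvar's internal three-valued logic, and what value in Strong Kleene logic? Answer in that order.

In Bochvar's internal three-valued logic: D -> C = ⊤ -> undefined = undefined  [any arg is the third value ⇒ result is the third value]
C & (D -> C) = undefined & undefined = undefined
C & (C & (D -> C)) = undefined & undefined = undefined
In Strong Kleene logic: D -> C = ⊤ -> undefined = undefined  [~⊤ | undefined]
C & (D -> C) = undefined & undefined = undefined
C & (C & (D -> C)) = undefined & undefined = undefined

undefined; undefined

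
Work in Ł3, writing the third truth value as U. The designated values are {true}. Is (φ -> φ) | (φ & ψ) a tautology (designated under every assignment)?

Every assignment of φ, ψ over {true, U, false} gives a value in {true}.
In particular, with φ=U, ψ=U: (φ -> φ) | (φ & ψ) = true.

Yes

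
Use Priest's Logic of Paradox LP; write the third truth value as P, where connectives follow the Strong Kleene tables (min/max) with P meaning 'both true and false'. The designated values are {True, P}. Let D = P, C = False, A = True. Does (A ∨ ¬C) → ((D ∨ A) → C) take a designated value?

No

¬C = ¬False = True
A ∨ ¬C = True ∨ True = True
D ∨ A = P ∨ True = True
(D ∨ A) → C = True → False = False
(A ∨ ¬C) → ((D ∨ A) → C) = True → False = False
False ∉ {True, P}.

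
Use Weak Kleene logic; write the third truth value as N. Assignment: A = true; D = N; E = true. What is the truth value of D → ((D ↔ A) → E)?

D ↔ A = N ↔ true = N
(D ↔ A) → E = N → true = N
D → ((D ↔ A) → E) = N → N = N

N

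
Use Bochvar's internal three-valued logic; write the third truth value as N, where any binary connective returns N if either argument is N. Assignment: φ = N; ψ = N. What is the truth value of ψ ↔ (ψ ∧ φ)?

ψ ∧ φ = N ∧ N = N
ψ ↔ (ψ ∧ φ) = N ↔ N = N

N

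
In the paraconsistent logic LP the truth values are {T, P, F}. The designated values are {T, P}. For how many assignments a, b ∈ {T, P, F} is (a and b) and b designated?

4

Designated under: (a=T, b=T); (a=T, b=P); (a=P, b=T); (a=P, b=P).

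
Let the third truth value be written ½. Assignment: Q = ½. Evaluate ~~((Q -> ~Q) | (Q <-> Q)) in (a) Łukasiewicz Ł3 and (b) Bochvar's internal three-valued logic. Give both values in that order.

T; ½

In Łukasiewicz Ł3: ~Q = ~½ = ½
Q -> ~Q = ½ -> ½ = T  [min(1, 1−½+½)]
Q <-> Q = ½ <-> ½ = T
(Q -> ~Q) | (Q <-> Q) = T | T = T
~((Q -> ~Q) | (Q <-> Q)) = ~T = F
~~((Q -> ~Q) | (Q <-> Q)) = ~F = T
In Bochvar's internal three-valued logic: ~Q = ~½ = ½
Q -> ~Q = ½ -> ½ = ½
Q <-> Q = ½ <-> ½ = ½
(Q -> ~Q) | (Q <-> Q) = ½ | ½ = ½
~((Q -> ~Q) | (Q <-> Q)) = ~½ = ½
~~((Q -> ~Q) | (Q <-> Q)) = ~½ = ½
They differ because Łukasiewicz Ł3 and Bochvar's internal three-valued logic treat ½ differently under the binary connectives.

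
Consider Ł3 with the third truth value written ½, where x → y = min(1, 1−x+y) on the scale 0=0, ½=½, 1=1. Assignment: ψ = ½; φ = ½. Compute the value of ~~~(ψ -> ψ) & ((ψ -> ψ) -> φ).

ψ -> ψ = ½ -> ½ = 1  [min(1, 1−½+½)]
~(ψ -> ψ) = ~1 = 0
~~(ψ -> ψ) = ~0 = 1
~~~(ψ -> ψ) = ~1 = 0
ψ -> ψ = ½ -> ½ = 1
(ψ -> ψ) -> φ = 1 -> ½ = ½
~~~(ψ -> ψ) & ((ψ -> ψ) -> φ) = 0 & ½ = 0

0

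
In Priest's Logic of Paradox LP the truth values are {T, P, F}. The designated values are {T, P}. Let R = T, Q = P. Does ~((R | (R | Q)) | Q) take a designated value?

No

R | Q = T | P = T
R | (R | Q) = T | T = T
(R | (R | Q)) | Q = T | P = T
~((R | (R | Q)) | Q) = ~T = F
F ∉ {T, P}.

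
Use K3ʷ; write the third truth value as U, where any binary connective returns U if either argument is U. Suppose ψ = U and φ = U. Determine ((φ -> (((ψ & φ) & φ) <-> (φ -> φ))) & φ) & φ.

ψ & φ = U & U = U
(ψ & φ) & φ = U & U = U
φ -> φ = U -> U = U
((ψ & φ) & φ) <-> (φ -> φ) = U <-> U = U
φ -> (((ψ & φ) & φ) <-> (φ -> φ)) = U -> U = U
(φ -> (((ψ & φ) & φ) <-> (φ -> φ))) & φ = U & U = U
((φ -> (((ψ & φ) & φ) <-> (φ -> φ))) & φ) & φ = U & U = U

U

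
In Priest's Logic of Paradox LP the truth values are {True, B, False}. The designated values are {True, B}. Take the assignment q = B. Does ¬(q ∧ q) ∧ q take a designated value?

Yes

q ∧ q = B ∧ B = B
¬(q ∧ q) = ¬B = B
¬(q ∧ q) ∧ q = B ∧ B = B
B ∈ {True, B}.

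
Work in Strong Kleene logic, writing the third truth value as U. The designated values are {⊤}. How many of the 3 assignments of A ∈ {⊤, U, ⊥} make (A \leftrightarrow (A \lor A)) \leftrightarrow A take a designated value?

A=⊤: ⊤ ✓
A=U: U ·
A=⊥: ⊥ ·

1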